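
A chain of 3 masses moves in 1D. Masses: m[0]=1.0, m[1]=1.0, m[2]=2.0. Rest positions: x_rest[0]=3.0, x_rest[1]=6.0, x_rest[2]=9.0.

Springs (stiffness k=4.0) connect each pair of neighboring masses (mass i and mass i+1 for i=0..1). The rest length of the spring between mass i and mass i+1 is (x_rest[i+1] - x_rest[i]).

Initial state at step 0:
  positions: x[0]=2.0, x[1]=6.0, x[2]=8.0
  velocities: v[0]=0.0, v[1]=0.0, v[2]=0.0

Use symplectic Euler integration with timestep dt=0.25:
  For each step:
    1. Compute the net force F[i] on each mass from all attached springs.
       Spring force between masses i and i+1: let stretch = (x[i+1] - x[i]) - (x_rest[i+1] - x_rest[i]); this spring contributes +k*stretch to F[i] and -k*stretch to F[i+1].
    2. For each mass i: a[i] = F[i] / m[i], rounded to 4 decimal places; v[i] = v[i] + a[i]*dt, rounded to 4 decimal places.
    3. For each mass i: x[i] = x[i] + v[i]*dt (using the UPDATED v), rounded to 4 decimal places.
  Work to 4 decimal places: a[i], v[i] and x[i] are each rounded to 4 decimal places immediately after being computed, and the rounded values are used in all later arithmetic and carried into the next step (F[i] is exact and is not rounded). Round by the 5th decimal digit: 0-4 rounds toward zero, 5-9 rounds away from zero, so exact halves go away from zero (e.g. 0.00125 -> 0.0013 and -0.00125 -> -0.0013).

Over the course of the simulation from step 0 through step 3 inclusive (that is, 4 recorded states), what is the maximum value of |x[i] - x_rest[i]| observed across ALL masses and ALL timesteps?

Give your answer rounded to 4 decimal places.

Answer: 1.5195

Derivation:
Step 0: x=[2.0000 6.0000 8.0000] v=[0.0000 0.0000 0.0000]
Step 1: x=[2.2500 5.5000 8.1250] v=[1.0000 -2.0000 0.5000]
Step 2: x=[2.5625 4.8438 8.2969] v=[1.2500 -2.6250 0.6875]
Step 3: x=[2.6953 4.4805 8.4122] v=[0.5313 -1.4532 0.4610]
Max displacement = 1.5195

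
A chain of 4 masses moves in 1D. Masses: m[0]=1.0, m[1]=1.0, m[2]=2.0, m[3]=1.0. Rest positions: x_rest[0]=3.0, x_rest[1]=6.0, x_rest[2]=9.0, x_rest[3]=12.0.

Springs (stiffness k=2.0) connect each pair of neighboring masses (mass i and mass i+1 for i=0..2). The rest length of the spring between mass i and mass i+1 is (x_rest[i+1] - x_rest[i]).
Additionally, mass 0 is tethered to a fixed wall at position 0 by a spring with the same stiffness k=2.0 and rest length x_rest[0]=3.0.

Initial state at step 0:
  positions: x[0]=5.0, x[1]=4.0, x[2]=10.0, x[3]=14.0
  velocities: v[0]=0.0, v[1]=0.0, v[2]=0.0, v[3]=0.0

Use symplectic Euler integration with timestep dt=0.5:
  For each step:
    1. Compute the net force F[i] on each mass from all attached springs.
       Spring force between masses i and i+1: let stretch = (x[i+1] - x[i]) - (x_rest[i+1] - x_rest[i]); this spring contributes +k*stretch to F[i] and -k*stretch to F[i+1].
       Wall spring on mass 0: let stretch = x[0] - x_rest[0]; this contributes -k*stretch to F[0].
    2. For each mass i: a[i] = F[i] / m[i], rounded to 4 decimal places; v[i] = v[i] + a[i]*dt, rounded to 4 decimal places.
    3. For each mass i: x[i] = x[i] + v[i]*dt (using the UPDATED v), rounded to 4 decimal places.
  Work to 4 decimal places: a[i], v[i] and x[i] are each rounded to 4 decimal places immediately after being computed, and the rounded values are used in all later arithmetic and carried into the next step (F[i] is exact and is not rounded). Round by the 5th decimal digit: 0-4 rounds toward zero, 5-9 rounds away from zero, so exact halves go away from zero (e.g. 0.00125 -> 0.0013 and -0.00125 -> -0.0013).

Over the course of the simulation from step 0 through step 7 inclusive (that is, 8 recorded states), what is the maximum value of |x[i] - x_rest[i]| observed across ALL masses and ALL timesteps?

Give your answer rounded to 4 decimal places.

Step 0: x=[5.0000 4.0000 10.0000 14.0000] v=[0.0000 0.0000 0.0000 0.0000]
Step 1: x=[2.0000 7.5000 9.5000 13.5000] v=[-6.0000 7.0000 -1.0000 -1.0000]
Step 2: x=[0.7500 9.2500 9.5000 12.5000] v=[-2.5000 3.5000 0.0000 -2.0000]
Step 3: x=[3.3750 6.8750 10.1875 11.5000] v=[5.2500 -4.7500 1.3750 -2.0000]
Step 4: x=[6.0625 4.4063 10.3750 11.3438] v=[5.3750 -4.9375 0.3750 -0.3125]
Step 5: x=[4.8907 5.7500 9.3125 12.2032] v=[-2.3437 2.6874 -2.1250 1.7187]
Step 6: x=[1.7032 8.4453 8.0821 13.1172] v=[-6.3751 5.3906 -2.4609 1.8280]
Step 7: x=[1.0351 7.5880 8.2013 13.0137] v=[-1.3362 -1.7147 0.2383 -0.2071]
Max displacement = 3.2500

Answer: 3.2500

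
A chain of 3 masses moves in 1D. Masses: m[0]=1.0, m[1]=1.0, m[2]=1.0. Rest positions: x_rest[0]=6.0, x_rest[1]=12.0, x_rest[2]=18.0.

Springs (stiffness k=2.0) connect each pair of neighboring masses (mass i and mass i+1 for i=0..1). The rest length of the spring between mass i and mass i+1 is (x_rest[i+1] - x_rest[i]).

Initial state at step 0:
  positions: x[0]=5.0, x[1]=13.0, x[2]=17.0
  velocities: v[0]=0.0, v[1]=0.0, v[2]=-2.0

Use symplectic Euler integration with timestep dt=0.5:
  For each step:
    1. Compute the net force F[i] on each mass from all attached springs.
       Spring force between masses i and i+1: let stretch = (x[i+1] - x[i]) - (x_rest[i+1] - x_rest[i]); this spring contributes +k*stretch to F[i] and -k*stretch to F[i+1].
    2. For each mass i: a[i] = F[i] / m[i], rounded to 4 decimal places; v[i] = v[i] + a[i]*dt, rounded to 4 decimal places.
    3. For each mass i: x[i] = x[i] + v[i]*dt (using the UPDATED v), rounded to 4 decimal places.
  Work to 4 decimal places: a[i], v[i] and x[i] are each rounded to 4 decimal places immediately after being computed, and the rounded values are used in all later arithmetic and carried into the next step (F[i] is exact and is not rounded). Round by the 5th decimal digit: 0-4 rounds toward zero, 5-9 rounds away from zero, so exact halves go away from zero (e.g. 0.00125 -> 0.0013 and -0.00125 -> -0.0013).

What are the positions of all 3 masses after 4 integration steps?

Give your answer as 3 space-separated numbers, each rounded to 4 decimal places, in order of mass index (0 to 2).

Answer: 3.8750 11.6250 15.5000

Derivation:
Step 0: x=[5.0000 13.0000 17.0000] v=[0.0000 0.0000 -2.0000]
Step 1: x=[6.0000 11.0000 17.0000] v=[2.0000 -4.0000 0.0000]
Step 2: x=[6.5000 9.5000 17.0000] v=[1.0000 -3.0000 0.0000]
Step 3: x=[5.5000 10.2500 16.2500] v=[-2.0000 1.5000 -1.5000]
Step 4: x=[3.8750 11.6250 15.5000] v=[-3.2500 2.7500 -1.5000]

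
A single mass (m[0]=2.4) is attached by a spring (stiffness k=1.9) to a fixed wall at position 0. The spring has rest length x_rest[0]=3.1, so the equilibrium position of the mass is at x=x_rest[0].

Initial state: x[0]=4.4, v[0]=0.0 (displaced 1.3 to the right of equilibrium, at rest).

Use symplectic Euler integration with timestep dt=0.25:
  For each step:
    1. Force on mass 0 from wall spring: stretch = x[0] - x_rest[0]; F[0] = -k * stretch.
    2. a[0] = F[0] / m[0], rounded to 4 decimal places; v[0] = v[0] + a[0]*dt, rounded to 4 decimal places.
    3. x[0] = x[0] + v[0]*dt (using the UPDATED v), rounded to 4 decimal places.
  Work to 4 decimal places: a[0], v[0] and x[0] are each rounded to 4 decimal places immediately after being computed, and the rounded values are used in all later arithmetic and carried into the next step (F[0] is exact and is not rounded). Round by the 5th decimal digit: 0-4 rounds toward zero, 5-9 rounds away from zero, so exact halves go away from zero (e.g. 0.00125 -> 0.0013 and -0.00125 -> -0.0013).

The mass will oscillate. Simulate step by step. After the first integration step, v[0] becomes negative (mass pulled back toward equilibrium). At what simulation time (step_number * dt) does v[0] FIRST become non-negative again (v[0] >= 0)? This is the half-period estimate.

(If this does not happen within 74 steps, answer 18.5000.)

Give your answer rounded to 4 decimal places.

Answer: 3.7500

Derivation:
Step 0: x=[4.4000] v=[0.0000]
Step 1: x=[4.3357] v=[-0.2573]
Step 2: x=[4.2102] v=[-0.5019]
Step 3: x=[4.0298] v=[-0.7216]
Step 4: x=[3.8034] v=[-0.9056]
Step 5: x=[3.5422] v=[-1.0448]
Step 6: x=[3.2591] v=[-1.1323]
Step 7: x=[2.9682] v=[-1.1638]
Step 8: x=[2.6838] v=[-1.1377]
Step 9: x=[2.4200] v=[-1.0553]
Step 10: x=[2.1898] v=[-0.9207]
Step 11: x=[2.0047] v=[-0.7406]
Step 12: x=[1.8738] v=[-0.5238]
Step 13: x=[1.8035] v=[-0.2811]
Step 14: x=[1.7974] v=[-0.0245]
Step 15: x=[1.8557] v=[0.2333]
First v>=0 after going negative at step 15, time=3.7500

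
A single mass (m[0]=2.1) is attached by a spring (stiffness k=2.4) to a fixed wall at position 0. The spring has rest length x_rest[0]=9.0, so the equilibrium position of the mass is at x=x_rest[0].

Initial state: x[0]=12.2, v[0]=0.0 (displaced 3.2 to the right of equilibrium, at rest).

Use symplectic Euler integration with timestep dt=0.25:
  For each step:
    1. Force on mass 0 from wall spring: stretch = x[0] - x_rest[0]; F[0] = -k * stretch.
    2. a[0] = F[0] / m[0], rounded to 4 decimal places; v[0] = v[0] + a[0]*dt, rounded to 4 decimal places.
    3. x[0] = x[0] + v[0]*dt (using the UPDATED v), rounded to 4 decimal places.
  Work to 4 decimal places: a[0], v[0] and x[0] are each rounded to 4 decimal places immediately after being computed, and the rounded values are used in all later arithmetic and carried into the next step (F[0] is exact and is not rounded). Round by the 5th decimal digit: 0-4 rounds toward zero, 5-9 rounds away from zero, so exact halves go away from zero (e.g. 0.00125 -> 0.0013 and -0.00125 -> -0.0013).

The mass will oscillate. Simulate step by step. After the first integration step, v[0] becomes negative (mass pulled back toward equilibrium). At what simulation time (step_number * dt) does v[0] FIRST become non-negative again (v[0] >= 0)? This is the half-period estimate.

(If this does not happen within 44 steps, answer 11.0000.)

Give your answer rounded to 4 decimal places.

Answer: 3.0000

Derivation:
Step 0: x=[12.2000] v=[0.0000]
Step 1: x=[11.9714] v=[-0.9143]
Step 2: x=[11.5306] v=[-1.7633]
Step 3: x=[10.9090] v=[-2.4863]
Step 4: x=[10.1511] v=[-3.0317]
Step 5: x=[9.3110] v=[-3.3606]
Step 6: x=[8.4486] v=[-3.4495]
Step 7: x=[7.6256] v=[-3.2920]
Step 8: x=[6.9008] v=[-2.8993]
Step 9: x=[6.3259] v=[-2.2995]
Step 10: x=[5.9420] v=[-1.5355]
Step 11: x=[5.7766] v=[-0.6618]
Step 12: x=[5.8414] v=[0.2592]
First v>=0 after going negative at step 12, time=3.0000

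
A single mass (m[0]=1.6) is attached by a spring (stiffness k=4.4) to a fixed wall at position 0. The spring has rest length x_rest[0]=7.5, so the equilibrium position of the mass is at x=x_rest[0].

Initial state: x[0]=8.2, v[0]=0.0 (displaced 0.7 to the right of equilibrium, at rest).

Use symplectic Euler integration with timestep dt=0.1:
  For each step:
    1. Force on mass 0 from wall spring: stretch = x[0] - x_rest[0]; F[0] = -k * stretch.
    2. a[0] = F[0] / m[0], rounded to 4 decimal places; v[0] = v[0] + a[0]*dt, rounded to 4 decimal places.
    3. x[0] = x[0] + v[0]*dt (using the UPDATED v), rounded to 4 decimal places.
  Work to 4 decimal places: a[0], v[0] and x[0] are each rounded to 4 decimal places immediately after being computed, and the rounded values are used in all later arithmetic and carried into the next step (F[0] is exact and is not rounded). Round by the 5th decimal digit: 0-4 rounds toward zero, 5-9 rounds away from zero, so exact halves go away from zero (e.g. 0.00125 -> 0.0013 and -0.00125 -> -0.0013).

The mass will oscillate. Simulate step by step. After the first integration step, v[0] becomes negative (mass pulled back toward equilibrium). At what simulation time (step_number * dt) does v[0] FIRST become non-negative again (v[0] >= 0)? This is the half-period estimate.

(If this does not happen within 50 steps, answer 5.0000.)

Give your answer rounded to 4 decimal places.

Answer: 1.9000

Derivation:
Step 0: x=[8.2000] v=[0.0000]
Step 1: x=[8.1808] v=[-0.1925]
Step 2: x=[8.1428] v=[-0.3797]
Step 3: x=[8.0872] v=[-0.5565]
Step 4: x=[8.0154] v=[-0.7180]
Step 5: x=[7.9294] v=[-0.8597]
Step 6: x=[7.8316] v=[-0.9778]
Step 7: x=[7.7247] v=[-1.0690]
Step 8: x=[7.6116] v=[-1.1308]
Step 9: x=[7.4955] v=[-1.1615]
Step 10: x=[7.3795] v=[-1.1603]
Step 11: x=[7.2668] v=[-1.1272]
Step 12: x=[7.1605] v=[-1.0631]
Step 13: x=[7.0635] v=[-0.9697]
Step 14: x=[6.9785] v=[-0.8497]
Step 15: x=[6.9079] v=[-0.7063]
Step 16: x=[6.8536] v=[-0.5435]
Step 17: x=[6.8170] v=[-0.3657]
Step 18: x=[6.7992] v=[-0.1779]
Step 19: x=[6.8007] v=[0.0148]
First v>=0 after going negative at step 19, time=1.9000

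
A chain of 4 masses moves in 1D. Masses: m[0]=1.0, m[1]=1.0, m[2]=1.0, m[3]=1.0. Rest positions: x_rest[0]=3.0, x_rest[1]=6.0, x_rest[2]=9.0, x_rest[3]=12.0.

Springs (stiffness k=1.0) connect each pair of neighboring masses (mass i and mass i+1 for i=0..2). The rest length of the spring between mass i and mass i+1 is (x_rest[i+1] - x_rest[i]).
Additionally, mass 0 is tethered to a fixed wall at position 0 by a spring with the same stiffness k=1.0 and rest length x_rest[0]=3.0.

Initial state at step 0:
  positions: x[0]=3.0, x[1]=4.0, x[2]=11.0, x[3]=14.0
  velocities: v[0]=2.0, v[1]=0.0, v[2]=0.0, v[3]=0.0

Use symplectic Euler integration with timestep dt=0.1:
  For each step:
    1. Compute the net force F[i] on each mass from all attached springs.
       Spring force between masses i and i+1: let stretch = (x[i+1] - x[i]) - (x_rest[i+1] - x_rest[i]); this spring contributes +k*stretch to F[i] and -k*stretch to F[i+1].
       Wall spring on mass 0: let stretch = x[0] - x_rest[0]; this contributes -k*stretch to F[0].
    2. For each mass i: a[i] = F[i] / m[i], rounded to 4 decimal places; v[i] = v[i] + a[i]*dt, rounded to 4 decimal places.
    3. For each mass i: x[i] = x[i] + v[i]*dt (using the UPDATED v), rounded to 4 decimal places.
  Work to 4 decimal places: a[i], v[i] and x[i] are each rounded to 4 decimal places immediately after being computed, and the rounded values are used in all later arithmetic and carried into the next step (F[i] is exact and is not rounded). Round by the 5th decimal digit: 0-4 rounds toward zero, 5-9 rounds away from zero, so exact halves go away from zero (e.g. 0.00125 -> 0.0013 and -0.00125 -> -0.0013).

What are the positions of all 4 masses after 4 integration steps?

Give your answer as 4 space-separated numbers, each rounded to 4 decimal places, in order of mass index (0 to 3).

Step 0: x=[3.0000 4.0000 11.0000 14.0000] v=[2.0000 0.0000 0.0000 0.0000]
Step 1: x=[3.1800 4.0600 10.9600 14.0000] v=[1.8000 0.6000 -0.4000 0.0000]
Step 2: x=[3.3370 4.1802 10.8814 13.9996] v=[1.5700 1.2020 -0.7860 -0.0040]
Step 3: x=[3.4691 4.3590 10.7670 13.9980] v=[1.3206 1.7878 -1.1443 -0.0158]
Step 4: x=[3.5754 4.5930 10.6208 13.9941] v=[1.0627 2.3396 -1.4620 -0.0389]

Answer: 3.5754 4.5930 10.6208 13.9941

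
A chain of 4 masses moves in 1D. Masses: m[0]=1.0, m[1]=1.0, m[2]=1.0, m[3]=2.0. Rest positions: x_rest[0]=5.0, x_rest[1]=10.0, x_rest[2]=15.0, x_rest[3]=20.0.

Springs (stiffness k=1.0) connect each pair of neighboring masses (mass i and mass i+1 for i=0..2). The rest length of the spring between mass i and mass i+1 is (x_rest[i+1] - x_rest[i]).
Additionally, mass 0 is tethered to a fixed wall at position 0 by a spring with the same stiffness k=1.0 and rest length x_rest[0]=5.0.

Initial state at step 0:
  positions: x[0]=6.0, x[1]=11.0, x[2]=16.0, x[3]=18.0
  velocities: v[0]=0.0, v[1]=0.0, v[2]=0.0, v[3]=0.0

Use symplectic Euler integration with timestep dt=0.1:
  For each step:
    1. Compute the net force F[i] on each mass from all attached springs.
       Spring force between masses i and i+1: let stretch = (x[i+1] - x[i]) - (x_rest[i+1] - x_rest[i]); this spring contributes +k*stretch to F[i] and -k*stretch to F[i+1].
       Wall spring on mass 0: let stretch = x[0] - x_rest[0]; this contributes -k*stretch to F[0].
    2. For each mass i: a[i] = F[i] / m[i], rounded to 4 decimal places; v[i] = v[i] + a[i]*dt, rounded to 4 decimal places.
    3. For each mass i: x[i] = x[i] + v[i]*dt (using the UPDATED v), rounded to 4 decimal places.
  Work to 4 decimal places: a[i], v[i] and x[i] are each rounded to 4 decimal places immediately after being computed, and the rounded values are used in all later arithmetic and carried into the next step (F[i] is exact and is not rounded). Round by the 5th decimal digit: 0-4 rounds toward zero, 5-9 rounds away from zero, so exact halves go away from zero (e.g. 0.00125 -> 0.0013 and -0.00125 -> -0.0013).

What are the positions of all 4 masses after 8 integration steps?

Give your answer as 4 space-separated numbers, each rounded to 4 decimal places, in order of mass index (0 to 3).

Step 0: x=[6.0000 11.0000 16.0000 18.0000] v=[0.0000 0.0000 0.0000 0.0000]
Step 1: x=[5.9900 11.0000 15.9700 18.0150] v=[-0.1000 0.0000 -0.3000 0.1500]
Step 2: x=[5.9702 10.9996 15.9108 18.0448] v=[-0.1980 -0.0040 -0.5925 0.2978]
Step 3: x=[5.9410 10.9980 15.8238 18.0889] v=[-0.2921 -0.0158 -0.8702 0.4411]
Step 4: x=[5.9030 10.9941 15.7112 18.1467] v=[-0.3805 -0.0389 -1.1263 0.5779]
Step 5: x=[5.8568 10.9865 15.5758 18.2173] v=[-0.4617 -0.0763 -1.3545 0.7061]
Step 6: x=[5.8034 10.9735 15.4209 18.2997] v=[-0.5344 -0.1303 -1.5493 0.8240]
Step 7: x=[5.7436 10.9532 15.2503 18.3927] v=[-0.5977 -0.2026 -1.7062 0.9301]
Step 8: x=[5.6785 10.9238 15.0681 18.4950] v=[-0.6511 -0.2939 -1.8217 1.0230]

Answer: 5.6785 10.9238 15.0681 18.4950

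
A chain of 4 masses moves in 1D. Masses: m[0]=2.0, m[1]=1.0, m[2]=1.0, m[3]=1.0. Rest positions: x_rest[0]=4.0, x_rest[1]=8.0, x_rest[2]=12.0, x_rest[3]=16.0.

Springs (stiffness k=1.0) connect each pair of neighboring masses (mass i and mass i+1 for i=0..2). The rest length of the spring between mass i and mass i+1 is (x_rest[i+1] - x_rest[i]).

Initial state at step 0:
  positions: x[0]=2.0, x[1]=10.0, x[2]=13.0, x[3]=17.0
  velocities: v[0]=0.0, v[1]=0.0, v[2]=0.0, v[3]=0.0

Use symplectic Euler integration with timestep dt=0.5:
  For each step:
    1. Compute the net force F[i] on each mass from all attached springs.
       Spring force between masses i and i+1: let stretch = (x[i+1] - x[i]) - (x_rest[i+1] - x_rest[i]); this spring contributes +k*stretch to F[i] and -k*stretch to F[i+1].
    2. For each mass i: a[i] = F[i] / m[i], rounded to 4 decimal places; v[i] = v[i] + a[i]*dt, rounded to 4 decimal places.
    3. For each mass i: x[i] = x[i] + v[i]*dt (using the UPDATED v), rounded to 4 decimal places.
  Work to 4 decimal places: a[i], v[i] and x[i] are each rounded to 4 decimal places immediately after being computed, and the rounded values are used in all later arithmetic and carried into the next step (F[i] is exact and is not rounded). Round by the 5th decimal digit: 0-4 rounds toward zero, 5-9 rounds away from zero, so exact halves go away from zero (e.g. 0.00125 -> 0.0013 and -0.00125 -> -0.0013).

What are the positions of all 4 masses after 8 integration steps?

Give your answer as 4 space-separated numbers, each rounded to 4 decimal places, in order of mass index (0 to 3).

Step 0: x=[2.0000 10.0000 13.0000 17.0000] v=[0.0000 0.0000 0.0000 0.0000]
Step 1: x=[2.5000 8.7500 13.2500 17.0000] v=[1.0000 -2.5000 0.5000 0.0000]
Step 2: x=[3.2813 7.0625 13.3125 17.0625] v=[1.5625 -3.3750 0.1250 0.1250]
Step 3: x=[4.0352 5.9922 12.7500 17.1875] v=[1.5078 -2.1406 -1.1250 0.2500]
Step 4: x=[4.5338 6.1221 11.6074 17.2032] v=[0.9971 0.2598 -2.2852 0.0313]
Step 5: x=[4.7309 7.2263 10.4924 16.8199] v=[0.3942 2.2083 -2.2300 -0.7666]
Step 6: x=[4.7400 8.5232 10.1428 15.8547] v=[0.0181 2.5937 -0.6993 -1.9304]
Step 7: x=[4.7220 9.2792 10.8163 14.4615] v=[-0.0361 1.5119 1.3469 -2.7864]
Step 8: x=[4.7736 9.2802 12.0168 13.1570] v=[0.1032 0.0019 2.4010 -2.6090]

Answer: 4.7736 9.2802 12.0168 13.1570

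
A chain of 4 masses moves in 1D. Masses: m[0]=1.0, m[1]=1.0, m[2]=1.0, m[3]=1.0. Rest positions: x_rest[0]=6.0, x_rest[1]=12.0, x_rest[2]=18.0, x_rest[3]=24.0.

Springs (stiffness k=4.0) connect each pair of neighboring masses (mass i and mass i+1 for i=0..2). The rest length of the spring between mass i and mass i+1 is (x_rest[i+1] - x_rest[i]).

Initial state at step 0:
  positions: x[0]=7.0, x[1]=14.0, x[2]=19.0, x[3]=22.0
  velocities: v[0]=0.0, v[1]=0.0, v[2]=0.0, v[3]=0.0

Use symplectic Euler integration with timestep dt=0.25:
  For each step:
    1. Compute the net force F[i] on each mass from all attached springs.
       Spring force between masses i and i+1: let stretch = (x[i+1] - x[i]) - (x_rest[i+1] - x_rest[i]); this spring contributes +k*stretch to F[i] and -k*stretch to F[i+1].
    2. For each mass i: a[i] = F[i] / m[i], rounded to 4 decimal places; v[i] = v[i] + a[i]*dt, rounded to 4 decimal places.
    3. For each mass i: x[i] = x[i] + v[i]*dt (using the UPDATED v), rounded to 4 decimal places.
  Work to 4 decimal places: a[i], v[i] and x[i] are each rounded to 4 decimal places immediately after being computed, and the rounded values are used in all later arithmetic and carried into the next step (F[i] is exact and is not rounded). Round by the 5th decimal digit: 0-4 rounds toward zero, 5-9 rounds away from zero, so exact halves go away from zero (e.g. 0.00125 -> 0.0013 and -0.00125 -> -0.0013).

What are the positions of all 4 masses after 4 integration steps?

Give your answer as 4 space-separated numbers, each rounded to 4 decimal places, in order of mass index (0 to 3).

Answer: 7.3047 11.3828 17.4922 25.8204

Derivation:
Step 0: x=[7.0000 14.0000 19.0000 22.0000] v=[0.0000 0.0000 0.0000 0.0000]
Step 1: x=[7.2500 13.5000 18.5000 22.7500] v=[1.0000 -2.0000 -2.0000 3.0000]
Step 2: x=[7.5625 12.6875 17.8125 23.9375] v=[1.2500 -3.2500 -2.7500 4.7500]
Step 3: x=[7.6563 11.8750 17.3750 25.0938] v=[0.3750 -3.2500 -1.7500 4.6250]
Step 4: x=[7.3047 11.3828 17.4922 25.8204] v=[-1.4063 -1.9687 0.4688 2.9062]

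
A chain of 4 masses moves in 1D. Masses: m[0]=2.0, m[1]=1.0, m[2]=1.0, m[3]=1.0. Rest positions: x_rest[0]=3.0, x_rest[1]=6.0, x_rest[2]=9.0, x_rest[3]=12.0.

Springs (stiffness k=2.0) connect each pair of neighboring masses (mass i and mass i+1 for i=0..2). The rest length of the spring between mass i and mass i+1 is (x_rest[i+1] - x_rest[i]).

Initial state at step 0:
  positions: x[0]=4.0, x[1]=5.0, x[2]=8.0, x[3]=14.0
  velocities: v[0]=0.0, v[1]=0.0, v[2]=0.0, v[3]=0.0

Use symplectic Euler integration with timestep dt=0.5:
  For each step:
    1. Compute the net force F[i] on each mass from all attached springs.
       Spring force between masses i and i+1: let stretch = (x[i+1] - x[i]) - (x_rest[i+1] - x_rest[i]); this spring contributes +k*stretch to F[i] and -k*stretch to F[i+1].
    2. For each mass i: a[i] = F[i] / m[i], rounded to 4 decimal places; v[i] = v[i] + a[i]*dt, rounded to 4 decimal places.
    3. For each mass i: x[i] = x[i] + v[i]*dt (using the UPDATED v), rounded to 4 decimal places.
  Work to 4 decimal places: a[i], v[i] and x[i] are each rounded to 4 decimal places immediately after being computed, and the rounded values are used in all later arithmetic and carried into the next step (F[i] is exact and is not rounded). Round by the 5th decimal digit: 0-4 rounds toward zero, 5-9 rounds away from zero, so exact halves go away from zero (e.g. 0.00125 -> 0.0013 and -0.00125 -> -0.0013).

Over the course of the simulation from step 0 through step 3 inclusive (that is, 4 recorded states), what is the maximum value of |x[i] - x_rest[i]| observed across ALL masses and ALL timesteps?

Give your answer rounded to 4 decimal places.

Step 0: x=[4.0000 5.0000 8.0000 14.0000] v=[0.0000 0.0000 0.0000 0.0000]
Step 1: x=[3.5000 6.0000 9.5000 12.5000] v=[-1.0000 2.0000 3.0000 -3.0000]
Step 2: x=[2.8750 7.5000 10.7500 11.0000] v=[-1.2500 3.0000 2.5000 -3.0000]
Step 3: x=[2.6563 8.3125 10.5000 10.8750] v=[-0.4375 1.6250 -0.5000 -0.2500]
Max displacement = 2.3125

Answer: 2.3125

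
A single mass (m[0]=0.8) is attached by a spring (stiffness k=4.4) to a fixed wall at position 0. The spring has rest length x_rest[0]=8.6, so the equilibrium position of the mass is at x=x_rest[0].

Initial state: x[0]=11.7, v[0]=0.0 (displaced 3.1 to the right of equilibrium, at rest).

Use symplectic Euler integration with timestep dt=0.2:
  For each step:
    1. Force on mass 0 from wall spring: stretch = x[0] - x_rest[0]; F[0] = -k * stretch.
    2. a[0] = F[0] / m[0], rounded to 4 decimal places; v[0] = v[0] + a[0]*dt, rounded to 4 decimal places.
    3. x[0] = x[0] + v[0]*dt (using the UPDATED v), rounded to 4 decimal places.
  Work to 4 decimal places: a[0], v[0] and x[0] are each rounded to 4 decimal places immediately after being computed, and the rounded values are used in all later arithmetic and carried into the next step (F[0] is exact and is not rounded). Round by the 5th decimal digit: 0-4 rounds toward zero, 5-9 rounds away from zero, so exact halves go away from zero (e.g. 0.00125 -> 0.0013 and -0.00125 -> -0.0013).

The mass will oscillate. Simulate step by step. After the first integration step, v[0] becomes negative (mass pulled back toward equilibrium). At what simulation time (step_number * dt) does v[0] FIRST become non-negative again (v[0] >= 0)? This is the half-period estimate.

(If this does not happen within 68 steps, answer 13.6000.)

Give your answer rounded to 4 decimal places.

Answer: 1.4000

Derivation:
Step 0: x=[11.7000] v=[0.0000]
Step 1: x=[11.0180] v=[-3.4100]
Step 2: x=[9.8040] v=[-6.0698]
Step 3: x=[8.3252] v=[-7.3942]
Step 4: x=[6.9068] v=[-7.0919]
Step 5: x=[5.8609] v=[-5.2294]
Step 6: x=[5.4176] v=[-2.2164]
Step 7: x=[5.6744] v=[1.2842]
First v>=0 after going negative at step 7, time=1.4000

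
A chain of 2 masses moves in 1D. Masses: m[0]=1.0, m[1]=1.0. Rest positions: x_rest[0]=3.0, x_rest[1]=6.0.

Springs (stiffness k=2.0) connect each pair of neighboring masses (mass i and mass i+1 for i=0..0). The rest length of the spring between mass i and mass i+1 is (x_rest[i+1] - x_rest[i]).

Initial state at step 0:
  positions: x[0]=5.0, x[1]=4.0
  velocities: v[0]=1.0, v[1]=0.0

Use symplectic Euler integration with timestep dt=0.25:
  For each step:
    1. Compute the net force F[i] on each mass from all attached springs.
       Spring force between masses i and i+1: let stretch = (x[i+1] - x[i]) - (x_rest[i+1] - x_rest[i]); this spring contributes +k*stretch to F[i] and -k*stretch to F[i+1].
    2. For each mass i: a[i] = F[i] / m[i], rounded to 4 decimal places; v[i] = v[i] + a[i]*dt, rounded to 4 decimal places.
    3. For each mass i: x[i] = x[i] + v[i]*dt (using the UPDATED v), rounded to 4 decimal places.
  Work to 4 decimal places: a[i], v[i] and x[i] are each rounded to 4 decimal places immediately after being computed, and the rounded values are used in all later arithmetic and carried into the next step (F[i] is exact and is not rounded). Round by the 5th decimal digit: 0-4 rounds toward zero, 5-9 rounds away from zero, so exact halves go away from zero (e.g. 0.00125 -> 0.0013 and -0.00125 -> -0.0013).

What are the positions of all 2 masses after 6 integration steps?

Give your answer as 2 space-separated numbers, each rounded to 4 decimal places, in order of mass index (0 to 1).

Step 0: x=[5.0000 4.0000] v=[1.0000 0.0000]
Step 1: x=[4.7500 4.5000] v=[-1.0000 2.0000]
Step 2: x=[4.0938 5.4063] v=[-2.6250 3.6250]
Step 3: x=[3.2266 6.5235] v=[-3.4688 4.4688]
Step 4: x=[2.3965 7.6036] v=[-3.3204 4.3204]
Step 5: x=[1.8423 8.4078] v=[-2.2169 3.2169]
Step 6: x=[1.7338 8.7664] v=[-0.4342 1.4342]

Answer: 1.7338 8.7664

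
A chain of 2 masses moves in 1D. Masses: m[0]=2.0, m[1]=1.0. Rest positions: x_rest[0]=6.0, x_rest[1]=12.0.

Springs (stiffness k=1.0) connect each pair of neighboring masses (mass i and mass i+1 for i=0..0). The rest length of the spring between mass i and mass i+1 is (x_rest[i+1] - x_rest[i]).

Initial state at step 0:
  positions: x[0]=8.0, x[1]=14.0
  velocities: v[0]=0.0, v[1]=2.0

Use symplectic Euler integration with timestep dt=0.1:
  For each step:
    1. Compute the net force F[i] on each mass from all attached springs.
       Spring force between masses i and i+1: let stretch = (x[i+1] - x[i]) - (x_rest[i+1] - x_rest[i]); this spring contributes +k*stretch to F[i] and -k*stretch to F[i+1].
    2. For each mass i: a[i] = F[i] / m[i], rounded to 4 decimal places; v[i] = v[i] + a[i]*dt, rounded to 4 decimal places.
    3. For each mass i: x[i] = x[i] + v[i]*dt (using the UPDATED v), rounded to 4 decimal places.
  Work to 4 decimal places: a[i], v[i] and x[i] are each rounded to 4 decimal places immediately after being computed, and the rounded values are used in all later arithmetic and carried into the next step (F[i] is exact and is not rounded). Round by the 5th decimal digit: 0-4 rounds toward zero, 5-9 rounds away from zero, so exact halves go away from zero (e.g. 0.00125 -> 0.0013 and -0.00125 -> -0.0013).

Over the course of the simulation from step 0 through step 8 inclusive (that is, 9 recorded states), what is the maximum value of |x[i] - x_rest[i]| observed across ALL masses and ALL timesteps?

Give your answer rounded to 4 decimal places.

Step 0: x=[8.0000 14.0000] v=[0.0000 2.0000]
Step 1: x=[8.0000 14.2000] v=[0.0000 2.0000]
Step 2: x=[8.0010 14.3980] v=[0.0100 1.9800]
Step 3: x=[8.0040 14.5920] v=[0.0299 1.9403]
Step 4: x=[8.0099 14.7802] v=[0.0593 1.8815]
Step 5: x=[8.0197 14.9607] v=[0.0978 1.8045]
Step 6: x=[8.0342 15.1317] v=[0.1449 1.7104]
Step 7: x=[8.0542 15.2918] v=[0.1998 1.6007]
Step 8: x=[8.0804 15.4395] v=[0.2617 1.4769]
Max displacement = 3.4395

Answer: 3.4395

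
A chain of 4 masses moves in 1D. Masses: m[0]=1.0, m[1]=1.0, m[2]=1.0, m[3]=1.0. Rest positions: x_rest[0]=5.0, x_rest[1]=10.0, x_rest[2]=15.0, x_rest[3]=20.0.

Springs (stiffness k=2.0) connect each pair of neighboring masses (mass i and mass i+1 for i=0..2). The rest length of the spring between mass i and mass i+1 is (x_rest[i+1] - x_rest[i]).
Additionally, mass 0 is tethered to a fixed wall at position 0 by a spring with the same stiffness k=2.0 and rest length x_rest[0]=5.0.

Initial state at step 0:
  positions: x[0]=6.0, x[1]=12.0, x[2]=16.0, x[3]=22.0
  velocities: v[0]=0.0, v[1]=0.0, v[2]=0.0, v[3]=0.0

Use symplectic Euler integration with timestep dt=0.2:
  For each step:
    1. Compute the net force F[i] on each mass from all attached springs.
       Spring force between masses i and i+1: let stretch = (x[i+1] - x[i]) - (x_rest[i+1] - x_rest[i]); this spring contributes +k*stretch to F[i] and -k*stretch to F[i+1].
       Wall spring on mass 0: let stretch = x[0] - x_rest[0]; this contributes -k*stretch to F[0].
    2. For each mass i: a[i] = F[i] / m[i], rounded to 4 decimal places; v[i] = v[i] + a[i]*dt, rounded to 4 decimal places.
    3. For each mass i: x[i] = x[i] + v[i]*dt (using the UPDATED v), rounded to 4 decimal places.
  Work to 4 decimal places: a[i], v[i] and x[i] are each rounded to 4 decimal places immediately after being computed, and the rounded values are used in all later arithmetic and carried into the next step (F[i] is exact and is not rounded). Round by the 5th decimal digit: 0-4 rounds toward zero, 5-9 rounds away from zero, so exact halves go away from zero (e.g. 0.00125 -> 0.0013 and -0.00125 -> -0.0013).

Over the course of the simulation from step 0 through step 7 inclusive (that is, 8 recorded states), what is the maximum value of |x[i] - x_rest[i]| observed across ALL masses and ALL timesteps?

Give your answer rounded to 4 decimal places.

Answer: 2.1342

Derivation:
Step 0: x=[6.0000 12.0000 16.0000 22.0000] v=[0.0000 0.0000 0.0000 0.0000]
Step 1: x=[6.0000 11.8400 16.1600 21.9200] v=[0.0000 -0.8000 0.8000 -0.4000]
Step 2: x=[5.9872 11.5584 16.4352 21.7792] v=[-0.0640 -1.4080 1.3760 -0.7040]
Step 3: x=[5.9411 11.2212 16.7478 21.6109] v=[-0.2304 -1.6858 1.5629 -0.8416]
Step 4: x=[5.8421 10.9038 17.0073 21.4535] v=[-0.4948 -1.5872 1.2975 -0.7868]
Step 5: x=[5.6807 10.6697 17.1342 21.3404] v=[-0.8070 -1.1705 0.6346 -0.5653]
Step 6: x=[5.4640 10.5536 17.0805 21.2908] v=[-1.0837 -0.5803 -0.2687 -0.2478]
Step 7: x=[5.2173 10.5525 16.8414 21.3044] v=[-1.2335 -0.0054 -1.1953 0.0681]
Max displacement = 2.1342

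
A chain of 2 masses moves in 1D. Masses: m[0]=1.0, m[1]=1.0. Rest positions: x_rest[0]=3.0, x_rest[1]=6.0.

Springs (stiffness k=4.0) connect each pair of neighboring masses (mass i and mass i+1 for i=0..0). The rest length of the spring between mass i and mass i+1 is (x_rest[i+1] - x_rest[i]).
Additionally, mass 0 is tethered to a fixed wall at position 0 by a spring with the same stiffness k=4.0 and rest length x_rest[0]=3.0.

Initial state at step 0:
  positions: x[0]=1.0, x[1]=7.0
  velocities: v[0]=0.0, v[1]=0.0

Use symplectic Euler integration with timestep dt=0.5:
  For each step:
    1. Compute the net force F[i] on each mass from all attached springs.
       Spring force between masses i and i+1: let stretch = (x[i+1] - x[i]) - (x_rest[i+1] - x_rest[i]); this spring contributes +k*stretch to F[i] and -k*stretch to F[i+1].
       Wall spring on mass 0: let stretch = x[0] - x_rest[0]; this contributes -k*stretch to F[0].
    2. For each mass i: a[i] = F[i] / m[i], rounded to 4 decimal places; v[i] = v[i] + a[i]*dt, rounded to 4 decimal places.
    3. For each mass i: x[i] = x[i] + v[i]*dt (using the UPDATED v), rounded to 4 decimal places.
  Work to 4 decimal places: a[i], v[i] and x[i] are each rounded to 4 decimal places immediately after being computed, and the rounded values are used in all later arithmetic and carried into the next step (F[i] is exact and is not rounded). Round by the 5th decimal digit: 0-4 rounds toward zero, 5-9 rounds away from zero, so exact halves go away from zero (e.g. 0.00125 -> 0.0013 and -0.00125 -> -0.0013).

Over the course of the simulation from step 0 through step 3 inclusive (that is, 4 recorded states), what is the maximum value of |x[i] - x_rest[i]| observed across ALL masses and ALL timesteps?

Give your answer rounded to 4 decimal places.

Step 0: x=[1.0000 7.0000] v=[0.0000 0.0000]
Step 1: x=[6.0000 4.0000] v=[10.0000 -6.0000]
Step 2: x=[3.0000 6.0000] v=[-6.0000 4.0000]
Step 3: x=[0.0000 8.0000] v=[-6.0000 4.0000]
Max displacement = 3.0000

Answer: 3.0000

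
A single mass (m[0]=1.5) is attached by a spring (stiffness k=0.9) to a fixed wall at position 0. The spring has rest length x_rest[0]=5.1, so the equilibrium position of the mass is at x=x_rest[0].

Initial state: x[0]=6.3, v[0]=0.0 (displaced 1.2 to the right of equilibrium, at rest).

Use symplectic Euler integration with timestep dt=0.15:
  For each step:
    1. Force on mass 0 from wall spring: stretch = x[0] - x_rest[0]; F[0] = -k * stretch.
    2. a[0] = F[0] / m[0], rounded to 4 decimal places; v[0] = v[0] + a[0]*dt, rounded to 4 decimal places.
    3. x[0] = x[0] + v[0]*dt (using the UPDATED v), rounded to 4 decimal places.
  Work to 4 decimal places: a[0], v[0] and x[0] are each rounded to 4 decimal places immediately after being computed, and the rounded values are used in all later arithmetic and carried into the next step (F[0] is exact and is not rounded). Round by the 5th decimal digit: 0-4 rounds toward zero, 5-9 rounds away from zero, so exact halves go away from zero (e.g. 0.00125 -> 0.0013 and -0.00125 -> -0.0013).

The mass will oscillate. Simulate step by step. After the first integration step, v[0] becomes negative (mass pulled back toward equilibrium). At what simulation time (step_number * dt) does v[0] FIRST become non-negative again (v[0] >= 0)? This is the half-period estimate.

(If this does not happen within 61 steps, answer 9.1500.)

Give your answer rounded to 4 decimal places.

Answer: 4.2000

Derivation:
Step 0: x=[6.3000] v=[0.0000]
Step 1: x=[6.2838] v=[-0.1080]
Step 2: x=[6.2516] v=[-0.2145]
Step 3: x=[6.2039] v=[-0.3182]
Step 4: x=[6.1413] v=[-0.4175]
Step 5: x=[6.0646] v=[-0.5112]
Step 6: x=[5.9749] v=[-0.5980]
Step 7: x=[5.8734] v=[-0.6767]
Step 8: x=[5.7615] v=[-0.7463]
Step 9: x=[5.6406] v=[-0.8058]
Step 10: x=[5.5124] v=[-0.8545]
Step 11: x=[5.3787] v=[-0.8916]
Step 12: x=[5.2412] v=[-0.9167]
Step 13: x=[5.1018] v=[-0.9294]
Step 14: x=[4.9624] v=[-0.9296]
Step 15: x=[4.8248] v=[-0.9172]
Step 16: x=[4.6909] v=[-0.8924]
Step 17: x=[4.5626] v=[-0.8556]
Step 18: x=[4.4415] v=[-0.8072]
Step 19: x=[4.3293] v=[-0.7479]
Step 20: x=[4.2275] v=[-0.6785]
Step 21: x=[4.1375] v=[-0.6000]
Step 22: x=[4.0605] v=[-0.5134]
Step 23: x=[3.9975] v=[-0.4198]
Step 24: x=[3.9494] v=[-0.3206]
Step 25: x=[3.9169] v=[-0.2170]
Step 26: x=[3.9003] v=[-0.1105]
Step 27: x=[3.8999] v=[-0.0025]
Step 28: x=[3.9157] v=[0.1055]
First v>=0 after going negative at step 28, time=4.2000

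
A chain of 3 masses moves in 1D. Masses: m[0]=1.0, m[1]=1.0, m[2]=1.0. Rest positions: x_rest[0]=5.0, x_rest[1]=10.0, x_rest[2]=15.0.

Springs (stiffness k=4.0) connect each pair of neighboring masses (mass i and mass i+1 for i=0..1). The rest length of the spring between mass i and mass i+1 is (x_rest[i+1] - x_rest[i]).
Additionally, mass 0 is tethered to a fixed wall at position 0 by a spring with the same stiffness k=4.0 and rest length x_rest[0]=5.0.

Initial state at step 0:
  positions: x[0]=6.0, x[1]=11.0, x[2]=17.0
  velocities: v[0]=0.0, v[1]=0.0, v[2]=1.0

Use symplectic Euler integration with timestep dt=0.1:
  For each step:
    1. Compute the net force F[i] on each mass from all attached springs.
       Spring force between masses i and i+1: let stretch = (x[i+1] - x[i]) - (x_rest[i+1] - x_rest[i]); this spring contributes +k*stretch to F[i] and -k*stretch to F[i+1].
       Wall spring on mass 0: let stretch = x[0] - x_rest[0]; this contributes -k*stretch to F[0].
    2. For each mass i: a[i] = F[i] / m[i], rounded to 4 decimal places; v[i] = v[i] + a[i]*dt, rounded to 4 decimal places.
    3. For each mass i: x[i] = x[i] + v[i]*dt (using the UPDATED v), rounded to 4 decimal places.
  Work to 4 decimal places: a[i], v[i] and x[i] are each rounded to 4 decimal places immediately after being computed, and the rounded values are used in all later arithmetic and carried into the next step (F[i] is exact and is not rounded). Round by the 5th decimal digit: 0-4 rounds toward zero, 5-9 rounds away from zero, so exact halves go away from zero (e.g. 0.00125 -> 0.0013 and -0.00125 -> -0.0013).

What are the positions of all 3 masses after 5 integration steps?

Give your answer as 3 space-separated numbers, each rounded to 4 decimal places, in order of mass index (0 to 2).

Answer: 5.5539 11.4687 16.9281

Derivation:
Step 0: x=[6.0000 11.0000 17.0000] v=[0.0000 0.0000 1.0000]
Step 1: x=[5.9600 11.0400 17.0600] v=[-0.4000 0.4000 0.6000]
Step 2: x=[5.8848 11.1176 17.0792] v=[-0.7520 0.7760 0.1920]
Step 3: x=[5.7835 11.2244 17.0599] v=[-1.0128 1.0675 -0.1926]
Step 4: x=[5.6685 11.3469 17.0072] v=[-1.1498 1.2253 -0.5268]
Step 5: x=[5.5539 11.4687 16.9281] v=[-1.1458 1.2181 -0.7909]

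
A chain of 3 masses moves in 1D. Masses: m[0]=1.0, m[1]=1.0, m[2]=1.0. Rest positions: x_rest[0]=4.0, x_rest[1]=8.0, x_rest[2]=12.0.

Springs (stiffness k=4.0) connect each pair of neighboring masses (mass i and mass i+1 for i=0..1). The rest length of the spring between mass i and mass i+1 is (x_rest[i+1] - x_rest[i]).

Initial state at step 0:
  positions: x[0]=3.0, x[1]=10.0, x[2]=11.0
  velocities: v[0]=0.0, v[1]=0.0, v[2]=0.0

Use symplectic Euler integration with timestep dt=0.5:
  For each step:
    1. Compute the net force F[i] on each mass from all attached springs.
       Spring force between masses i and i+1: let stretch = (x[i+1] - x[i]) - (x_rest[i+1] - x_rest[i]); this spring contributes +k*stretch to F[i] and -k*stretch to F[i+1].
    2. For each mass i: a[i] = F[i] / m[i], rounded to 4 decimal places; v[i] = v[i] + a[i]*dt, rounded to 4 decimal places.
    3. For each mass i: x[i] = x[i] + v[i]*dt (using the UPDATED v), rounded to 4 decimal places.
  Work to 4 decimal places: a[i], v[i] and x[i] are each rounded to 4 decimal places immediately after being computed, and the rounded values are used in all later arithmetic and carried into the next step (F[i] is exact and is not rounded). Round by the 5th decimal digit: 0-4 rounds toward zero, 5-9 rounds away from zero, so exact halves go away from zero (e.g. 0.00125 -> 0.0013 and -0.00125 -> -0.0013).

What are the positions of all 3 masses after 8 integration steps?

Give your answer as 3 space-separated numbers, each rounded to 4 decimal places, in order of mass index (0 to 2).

Answer: 3.0000 10.0000 11.0000

Derivation:
Step 0: x=[3.0000 10.0000 11.0000] v=[0.0000 0.0000 0.0000]
Step 1: x=[6.0000 4.0000 14.0000] v=[6.0000 -12.0000 6.0000]
Step 2: x=[3.0000 10.0000 11.0000] v=[-6.0000 12.0000 -6.0000]
Step 3: x=[3.0000 10.0000 11.0000] v=[0.0000 0.0000 0.0000]
Step 4: x=[6.0000 4.0000 14.0000] v=[6.0000 -12.0000 6.0000]
Step 5: x=[3.0000 10.0000 11.0000] v=[-6.0000 12.0000 -6.0000]
Step 6: x=[3.0000 10.0000 11.0000] v=[0.0000 0.0000 0.0000]
Step 7: x=[6.0000 4.0000 14.0000] v=[6.0000 -12.0000 6.0000]
Step 8: x=[3.0000 10.0000 11.0000] v=[-6.0000 12.0000 -6.0000]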